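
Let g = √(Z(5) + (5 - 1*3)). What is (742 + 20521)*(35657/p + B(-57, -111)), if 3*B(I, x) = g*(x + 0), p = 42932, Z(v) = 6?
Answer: 758174791/42932 - 1573462*√2 ≈ -2.2076e+6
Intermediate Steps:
g = 2*√2 (g = √(6 + (5 - 1*3)) = √(6 + (5 - 3)) = √(6 + 2) = √8 = 2*√2 ≈ 2.8284)
B(I, x) = 2*x*√2/3 (B(I, x) = ((2*√2)*(x + 0))/3 = ((2*√2)*x)/3 = (2*x*√2)/3 = 2*x*√2/3)
(742 + 20521)*(35657/p + B(-57, -111)) = (742 + 20521)*(35657/42932 + (⅔)*(-111)*√2) = 21263*(35657*(1/42932) - 74*√2) = 21263*(35657/42932 - 74*√2) = 758174791/42932 - 1573462*√2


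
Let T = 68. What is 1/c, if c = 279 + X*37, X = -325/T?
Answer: 68/6947 ≈ 0.0097884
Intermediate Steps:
X = -325/68 ≈ -4.7794
c = 6947/68 (c = 279 - 325/68*37 = 279 - 12025/68 = 6947/68 ≈ 102.16)
1/c = 1/(6947/68) = 68/6947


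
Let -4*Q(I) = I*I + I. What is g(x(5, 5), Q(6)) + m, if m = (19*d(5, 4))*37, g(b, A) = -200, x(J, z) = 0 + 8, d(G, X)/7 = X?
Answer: 19484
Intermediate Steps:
d(G, X) = 7*X
x(J, z) = 8
Q(I) = -I/4 - I²/4 (Q(I) = -(I*I + I)/4 = -(I² + I)/4 = -(I + I²)/4 = -I/4 - I²/4)
m = 19684 (m = (19*(7*4))*37 = (19*28)*37 = 532*37 = 19684)
g(x(5, 5), Q(6)) + m = -200 + 19684 = 19484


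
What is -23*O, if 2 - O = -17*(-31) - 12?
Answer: 11799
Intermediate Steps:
O = -513 (O = 2 - (-17*(-31) - 12) = 2 - (527 - 12) = 2 - 1*515 = 2 - 515 = -513)
-23*O = -23*(-513) = 11799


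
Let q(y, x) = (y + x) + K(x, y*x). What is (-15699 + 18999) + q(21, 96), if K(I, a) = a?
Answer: 5433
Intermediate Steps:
q(y, x) = x + y + x*y (q(y, x) = (y + x) + y*x = (x + y) + x*y = x + y + x*y)
(-15699 + 18999) + q(21, 96) = (-15699 + 18999) + (96 + 21 + 96*21) = 3300 + (96 + 21 + 2016) = 3300 + 2133 = 5433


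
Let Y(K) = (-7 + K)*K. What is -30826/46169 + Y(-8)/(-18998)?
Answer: -295586314/438559331 ≈ -0.67399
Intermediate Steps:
Y(K) = K*(-7 + K)
-30826/46169 + Y(-8)/(-18998) = -30826/46169 - 8*(-7 - 8)/(-18998) = -30826*1/46169 - 8*(-15)*(-1/18998) = -30826/46169 + 120*(-1/18998) = -30826/46169 - 60/9499 = -295586314/438559331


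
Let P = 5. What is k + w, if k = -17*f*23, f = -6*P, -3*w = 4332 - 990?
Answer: 10616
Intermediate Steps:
w = -1114 (w = -(4332 - 990)/3 = -1/3*3342 = -1114)
f = -30 (f = -6*5 = -30)
k = 11730 (k = -17*(-30)*23 = 510*23 = 11730)
k + w = 11730 - 1114 = 10616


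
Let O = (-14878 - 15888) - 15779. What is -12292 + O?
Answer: -58837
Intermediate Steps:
O = -46545 (O = -30766 - 15779 = -46545)
-12292 + O = -12292 - 46545 = -58837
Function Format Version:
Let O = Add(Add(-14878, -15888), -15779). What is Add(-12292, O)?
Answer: -58837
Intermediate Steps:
O = -46545 (O = Add(-30766, -15779) = -46545)
Add(-12292, O) = Add(-12292, -46545) = -58837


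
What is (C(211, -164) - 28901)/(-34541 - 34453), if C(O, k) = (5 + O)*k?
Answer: 64325/68994 ≈ 0.93233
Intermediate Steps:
C(O, k) = k*(5 + O)
(C(211, -164) - 28901)/(-34541 - 34453) = (-164*(5 + 211) - 28901)/(-34541 - 34453) = (-164*216 - 28901)/(-68994) = (-35424 - 28901)*(-1/68994) = -64325*(-1/68994) = 64325/68994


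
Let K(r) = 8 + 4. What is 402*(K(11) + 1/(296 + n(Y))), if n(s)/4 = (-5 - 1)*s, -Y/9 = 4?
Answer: 2798121/580 ≈ 4824.3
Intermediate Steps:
Y = -36 (Y = -9*4 = -36)
K(r) = 12
n(s) = -24*s (n(s) = 4*((-5 - 1)*s) = 4*(-6*s) = -24*s)
402*(K(11) + 1/(296 + n(Y))) = 402*(12 + 1/(296 - 24*(-36))) = 402*(12 + 1/(296 + 864)) = 402*(12 + 1/1160) = 402*(13921/1160) = 2798121/580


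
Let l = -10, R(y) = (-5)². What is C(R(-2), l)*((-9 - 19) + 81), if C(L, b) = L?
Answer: 1325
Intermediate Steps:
R(y) = 25
C(R(-2), l)*((-9 - 19) + 81) = 25*((-9 - 19) + 81) = 25*(-28 + 81) = 25*53 = 1325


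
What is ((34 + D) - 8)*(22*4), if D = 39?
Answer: 5720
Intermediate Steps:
((34 + D) - 8)*(22*4) = ((34 + 39) - 8)*(22*4) = (73 - 8)*88 = 65*88 = 5720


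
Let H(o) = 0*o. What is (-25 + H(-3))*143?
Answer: -3575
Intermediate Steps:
H(o) = 0
(-25 + H(-3))*143 = (-25 + 0)*143 = -25*143 = -3575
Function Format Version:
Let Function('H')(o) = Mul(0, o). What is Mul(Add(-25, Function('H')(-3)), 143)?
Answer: -3575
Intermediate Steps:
Function('H')(o) = 0
Mul(Add(-25, Function('H')(-3)), 143) = Mul(Add(-25, 0), 143) = Mul(-25, 143) = -3575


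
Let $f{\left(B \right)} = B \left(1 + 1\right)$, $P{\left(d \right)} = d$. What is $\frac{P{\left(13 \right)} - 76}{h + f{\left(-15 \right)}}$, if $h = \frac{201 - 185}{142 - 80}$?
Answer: $\frac{1953}{922} \approx 2.1182$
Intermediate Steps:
$f{\left(B \right)} = 2 B$ ($f{\left(B \right)} = B 2 = 2 B$)
$h = \frac{8}{31}$ ($h = \frac{16}{62} = 16 \cdot \frac{1}{62} = \frac{8}{31} \approx 0.25806$)
$\frac{P{\left(13 \right)} - 76}{h + f{\left(-15 \right)}} = \frac{13 - 76}{\frac{8}{31} + 2 \left(-15\right)} = - \frac{63}{\frac{8}{31} - 30} = - \frac{63}{- \frac{922}{31}} = \left(-63\right) \left(- \frac{31}{922}\right) = \frac{1953}{922}$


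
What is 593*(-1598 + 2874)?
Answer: 756668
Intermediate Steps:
593*(-1598 + 2874) = 593*1276 = 756668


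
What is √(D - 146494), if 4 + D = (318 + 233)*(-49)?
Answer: I*√173497 ≈ 416.53*I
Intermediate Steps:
D = -27003 (D = -4 + (318 + 233)*(-49) = -4 + 551*(-49) = -4 - 26999 = -27003)
√(D - 146494) = √(-27003 - 146494) = √(-173497) = I*√173497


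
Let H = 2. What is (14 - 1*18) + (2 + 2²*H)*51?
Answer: 506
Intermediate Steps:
(14 - 1*18) + (2 + 2²*H)*51 = (14 - 1*18) + (2 + 2²*2)*51 = (14 - 18) + (2 + 4*2)*51 = -4 + (2 + 8)*51 = -4 + 10*51 = -4 + 510 = 506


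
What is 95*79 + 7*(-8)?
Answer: 7449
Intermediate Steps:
95*79 + 7*(-8) = 7505 - 56 = 7449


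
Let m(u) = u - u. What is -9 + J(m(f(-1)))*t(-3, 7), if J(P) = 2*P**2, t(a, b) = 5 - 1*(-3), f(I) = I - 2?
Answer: -9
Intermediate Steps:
f(I) = -2 + I
t(a, b) = 8 (t(a, b) = 5 + 3 = 8)
m(u) = 0
-9 + J(m(f(-1)))*t(-3, 7) = -9 + (2*0**2)*8 = -9 + (2*0)*8 = -9 + 0*8 = -9 + 0 = -9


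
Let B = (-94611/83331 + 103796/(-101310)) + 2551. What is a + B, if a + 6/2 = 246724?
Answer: 226133859889/907185 ≈ 2.4927e+5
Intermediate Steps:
a = 246721 (a = -3 + 246724 = 246721)
B = 2312269504/907185 (B = (-94611*1/83331 + 103796*(-1/101310)) + 2551 = (-671/591 - 4718/4605) + 2551 = -1959431/907185 + 2551 = 2312269504/907185 ≈ 2548.8)
a + B = 246721 + 2312269504/907185 = 226133859889/907185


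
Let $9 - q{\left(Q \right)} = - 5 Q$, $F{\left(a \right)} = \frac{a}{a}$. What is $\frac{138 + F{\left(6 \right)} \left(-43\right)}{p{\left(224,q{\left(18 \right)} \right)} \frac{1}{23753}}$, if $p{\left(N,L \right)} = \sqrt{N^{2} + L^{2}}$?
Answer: $\frac{2256535 \sqrt{59977}}{59977} \approx 9214.0$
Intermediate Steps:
$F{\left(a \right)} = 1$
$q{\left(Q \right)} = 9 + 5 Q$ ($q{\left(Q \right)} = 9 - - 5 Q = 9 + 5 Q$)
$p{\left(N,L \right)} = \sqrt{L^{2} + N^{2}}$
$\frac{138 + F{\left(6 \right)} \left(-43\right)}{p{\left(224,q{\left(18 \right)} \right)} \frac{1}{23753}} = \frac{138 + 1 \left(-43\right)}{\sqrt{\left(9 + 5 \cdot 18\right)^{2} + 224^{2}} \cdot \frac{1}{23753}} = \frac{138 - 43}{\sqrt{\left(9 + 90\right)^{2} + 50176} \cdot \frac{1}{23753}} = \frac{95}{\sqrt{99^{2} + 50176} \cdot \frac{1}{23753}} = \frac{95}{\sqrt{9801 + 50176} \cdot \frac{1}{23753}} = \frac{95}{\sqrt{59977} \cdot \frac{1}{23753}} = \frac{95}{\frac{1}{23753} \sqrt{59977}} = 95 \frac{23753 \sqrt{59977}}{59977} = \frac{2256535 \sqrt{59977}}{59977}$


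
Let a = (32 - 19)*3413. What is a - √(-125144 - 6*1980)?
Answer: 44369 - 8*I*√2141 ≈ 44369.0 - 370.17*I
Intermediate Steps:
a = 44369 (a = 13*3413 = 44369)
a - √(-125144 - 6*1980) = 44369 - √(-125144 - 6*1980) = 44369 - √(-125144 - 11880) = 44369 - √(-137024) = 44369 - 8*I*√2141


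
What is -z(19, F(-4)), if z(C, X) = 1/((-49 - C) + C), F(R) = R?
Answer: 1/49 ≈ 0.020408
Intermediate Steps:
z(C, X) = -1/49 (z(C, X) = 1/(-49) = -1/49)
-z(19, F(-4)) = -1*(-1/49) = 1/49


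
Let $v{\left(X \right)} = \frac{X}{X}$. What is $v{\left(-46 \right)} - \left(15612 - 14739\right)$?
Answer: $-872$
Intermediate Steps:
$v{\left(X \right)} = 1$
$v{\left(-46 \right)} - \left(15612 - 14739\right) = 1 - \left(15612 - 14739\right) = 1 - 873 = -872$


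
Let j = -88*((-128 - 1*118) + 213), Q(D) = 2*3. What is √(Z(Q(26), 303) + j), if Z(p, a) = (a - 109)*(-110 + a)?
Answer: √40346 ≈ 200.86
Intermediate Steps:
Q(D) = 6
Z(p, a) = (-110 + a)*(-109 + a) (Z(p, a) = (-109 + a)*(-110 + a) = (-110 + a)*(-109 + a))
j = 2904 (j = -88*((-128 - 118) + 213) = -88*(-246 + 213) = -88*(-33) = 2904)
√(Z(Q(26), 303) + j) = √((11990 + 303² - 219*303) + 2904) = √((11990 + 91809 - 66357) + 2904) = √(37442 + 2904) = √40346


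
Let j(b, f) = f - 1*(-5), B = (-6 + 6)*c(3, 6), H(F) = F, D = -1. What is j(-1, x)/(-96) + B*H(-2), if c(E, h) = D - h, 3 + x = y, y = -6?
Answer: 1/24 ≈ 0.041667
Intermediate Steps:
x = -9 (x = -3 - 6 = -9)
c(E, h) = -1 - h
B = 0 (B = (-6 + 6)*(-1 - 1*6) = 0*(-1 - 6) = 0*(-7) = 0)
j(b, f) = 5 + f (j(b, f) = f + 5 = 5 + f)
j(-1, x)/(-96) + B*H(-2) = (5 - 9)/(-96) + 0*(-2) = -4*(-1/96) + 0 = 1/24 + 0 = 1/24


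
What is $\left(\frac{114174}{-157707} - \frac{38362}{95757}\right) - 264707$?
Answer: $- \frac{2509417932665}{9479943} \approx -2.6471 \cdot 10^{5}$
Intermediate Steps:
$\left(\frac{114174}{-157707} - \frac{38362}{95757}\right) - 264707 = \left(114174 \left(- \frac{1}{157707}\right) - \frac{38362}{95757}\right) - 264707 = \left(- \frac{12686}{17523} - \frac{38362}{95757}\right) - 264707 = - \frac{10660964}{9479943} - 264707 = - \frac{2509417932665}{9479943}$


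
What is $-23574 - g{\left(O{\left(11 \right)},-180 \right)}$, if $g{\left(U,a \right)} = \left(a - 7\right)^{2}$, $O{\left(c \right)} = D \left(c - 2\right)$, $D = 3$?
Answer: $-58543$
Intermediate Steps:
$O{\left(c \right)} = -6 + 3 c$ ($O{\left(c \right)} = 3 \left(c - 2\right) = 3 \left(-2 + c\right) = -6 + 3 c$)
$g{\left(U,a \right)} = \left(-7 + a\right)^{2}$
$-23574 - g{\left(O{\left(11 \right)},-180 \right)} = -23574 - \left(-7 - 180\right)^{2} = -23574 - \left(-187\right)^{2} = -23574 - 34969 = -58543$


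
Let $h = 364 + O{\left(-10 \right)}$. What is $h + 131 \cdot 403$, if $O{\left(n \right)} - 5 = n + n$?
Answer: $53142$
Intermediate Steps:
$O{\left(n \right)} = 5 + 2 n$ ($O{\left(n \right)} = 5 + \left(n + n\right) = 5 + 2 n$)
$h = 349$ ($h = 364 + \left(5 + 2 \left(-10\right)\right) = 364 + \left(5 - 20\right) = 364 - 15 = 349$)
$h + 131 \cdot 403 = 349 + 131 \cdot 403 = 349 + 52793 = 53142$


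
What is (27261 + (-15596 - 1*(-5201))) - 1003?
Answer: 15863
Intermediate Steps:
(27261 + (-15596 - 1*(-5201))) - 1003 = (27261 + (-15596 + 5201)) - 1003 = (27261 - 10395) - 1003 = 16866 - 1003 = 15863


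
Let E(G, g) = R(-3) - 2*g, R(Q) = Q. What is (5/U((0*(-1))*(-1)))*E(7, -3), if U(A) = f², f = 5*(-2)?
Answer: 3/20 ≈ 0.15000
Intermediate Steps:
f = -10
E(G, g) = -3 - 2*g
U(A) = 100 (U(A) = (-10)² = 100)
(5/U((0*(-1))*(-1)))*E(7, -3) = (5/100)*(-3 - 2*(-3)) = (5*(1/100))*(-3 + 6) = (1/20)*3 = 3/20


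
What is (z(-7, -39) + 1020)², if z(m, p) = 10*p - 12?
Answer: 381924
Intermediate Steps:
z(m, p) = -12 + 10*p
(z(-7, -39) + 1020)² = ((-12 + 10*(-39)) + 1020)² = ((-12 - 390) + 1020)² = (-402 + 1020)² = 618² = 381924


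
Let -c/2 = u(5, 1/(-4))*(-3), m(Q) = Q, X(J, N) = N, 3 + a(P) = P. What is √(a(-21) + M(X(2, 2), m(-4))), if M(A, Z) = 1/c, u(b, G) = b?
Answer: I*√21570/30 ≈ 4.8956*I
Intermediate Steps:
a(P) = -3 + P
c = 30 (c = -10*(-3) = -2*(-15) = 30)
M(A, Z) = 1/30
√(a(-21) + M(X(2, 2), m(-4))) = √((-3 - 21) + 1/30) = √(-24 + 1/30) = √(-719/30) = I*√21570/30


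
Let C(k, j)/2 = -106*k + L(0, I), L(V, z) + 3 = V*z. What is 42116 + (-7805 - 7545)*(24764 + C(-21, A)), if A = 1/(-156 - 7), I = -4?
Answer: -448331384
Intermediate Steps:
L(V, z) = -3 + V*z
A = -1/163 (A = 1/(-163) = -1/163 ≈ -0.0061350)
C(k, j) = -6 - 212*k (C(k, j) = 2*(-106*k + (-3 + 0*(-4))) = 2*(-106*k + (-3 + 0)) = 2*(-106*k - 3) = 2*(-3 - 106*k) = -6 - 212*k)
42116 + (-7805 - 7545)*(24764 + C(-21, A)) = 42116 + (-7805 - 7545)*(24764 + (-6 - 212*(-21))) = 42116 - 15350*(24764 + (-6 + 4452)) = 42116 - 15350*(24764 + 4446) = 42116 - 15350*29210 = 42116 - 448373500 = -448331384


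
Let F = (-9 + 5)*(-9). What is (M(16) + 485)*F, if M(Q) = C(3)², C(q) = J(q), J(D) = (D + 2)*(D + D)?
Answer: 49860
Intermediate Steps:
J(D) = 2*D*(2 + D) (J(D) = (2 + D)*(2*D) = 2*D*(2 + D))
C(q) = 2*q*(2 + q)
M(Q) = 900 (M(Q) = (2*3*(2 + 3))² = (2*3*5)² = 30² = 900)
F = 36 (F = -4*(-9) = 36)
(M(16) + 485)*F = (900 + 485)*36 = 1385*36 = 49860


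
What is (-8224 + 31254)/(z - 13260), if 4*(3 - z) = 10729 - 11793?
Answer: -23030/12991 ≈ -1.7728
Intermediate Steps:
z = 269 (z = 3 - (10729 - 11793)/4 = 3 - ¼*(-1064) = 3 + 266 = 269)
(-8224 + 31254)/(z - 13260) = (-8224 + 31254)/(269 - 13260) = 23030/(-12991) = 23030*(-1/12991) = -23030/12991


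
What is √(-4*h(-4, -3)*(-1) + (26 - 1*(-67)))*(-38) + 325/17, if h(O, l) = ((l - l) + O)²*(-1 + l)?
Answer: 325/17 - 38*I*√163 ≈ 19.118 - 485.15*I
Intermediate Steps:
h(O, l) = O²*(-1 + l) (h(O, l) = (0 + O)²*(-1 + l) = O²*(-1 + l))
√(-4*h(-4, -3)*(-1) + (26 - 1*(-67)))*(-38) + 325/17 = √(-4*(-4)²*(-1 - 3)*(-1) + (26 - 1*(-67)))*(-38) + 325/17 = √(-64*(-4)*(-1) + (26 + 67))*(-38) + 325*(1/17) = √(-4*(-64)*(-1) + 93)*(-38) + 325/17 = √(256*(-1) + 93)*(-38) + 325/17 = √(-256 + 93)*(-38) + 325/17 = √(-163)*(-38) + 325/17 = (I*√163)*(-38) + 325/17 = -38*I*√163 + 325/17 = 325/17 - 38*I*√163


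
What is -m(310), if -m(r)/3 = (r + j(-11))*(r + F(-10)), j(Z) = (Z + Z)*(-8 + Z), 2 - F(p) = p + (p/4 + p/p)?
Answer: 706524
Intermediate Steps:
F(p) = 1 - 5*p/4 (F(p) = 2 - (p + (p/4 + p/p)) = 2 - (p + (p*(¼) + 1)) = 2 - (p + (p/4 + 1)) = 2 - (p + (1 + p/4)) = 2 - (1 + 5*p/4) = 2 + (-1 - 5*p/4) = 1 - 5*p/4)
j(Z) = 2*Z*(-8 + Z) (j(Z) = (2*Z)*(-8 + Z) = 2*Z*(-8 + Z))
m(r) = -3*(418 + r)*(27/2 + r) (m(r) = -3*(r + 2*(-11)*(-8 - 11))*(r + (1 - 5/4*(-10))) = -3*(r + 2*(-11)*(-19))*(r + (1 + 25/2)) = -3*(r + 418)*(r + 27/2) = -3*(418 + r)*(27/2 + r))
-m(310) = -(-16929 - 3*310² - 2589/2*310) = -(-16929 - 3*96100 - 401295) = -(-16929 - 288300 - 401295) = -1*(-706524) = 706524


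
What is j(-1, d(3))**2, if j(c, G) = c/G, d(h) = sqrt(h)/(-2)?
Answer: 4/3 ≈ 1.3333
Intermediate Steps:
d(h) = -sqrt(h)/2
j(-1, d(3))**2 = (-1/((-sqrt(3)/2)))**2 = (-(-2)*sqrt(3)/3)**2 = (2*sqrt(3)/3)**2 = 4/3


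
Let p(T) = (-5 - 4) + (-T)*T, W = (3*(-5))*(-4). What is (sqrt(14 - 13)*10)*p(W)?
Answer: -36090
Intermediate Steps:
W = 60 (W = -15*(-4) = 60)
p(T) = -9 - T**2
(sqrt(14 - 13)*10)*p(W) = (sqrt(14 - 13)*10)*(-9 - 1*60**2) = (sqrt(1)*10)*(-9 - 1*3600) = (1*10)*(-9 - 3600) = 10*(-3609) = -36090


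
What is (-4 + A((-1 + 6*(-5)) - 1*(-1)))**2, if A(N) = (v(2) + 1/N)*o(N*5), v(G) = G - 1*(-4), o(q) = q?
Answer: 808201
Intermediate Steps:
v(G) = 4 + G (v(G) = G + 4 = 4 + G)
A(N) = 5*N*(6 + 1/N) (A(N) = ((4 + 2) + 1/N)*(N*5) = (6 + 1/N)*(5*N) = 5*N*(6 + 1/N))
(-4 + A((-1 + 6*(-5)) - 1*(-1)))**2 = (-4 + (5 + 30*((-1 + 6*(-5)) - 1*(-1))))**2 = (-4 + (5 + 30*((-1 - 30) + 1)))**2 = (-4 + (5 + 30*(-31 + 1)))**2 = (-4 + (5 + 30*(-30)))**2 = (-4 + (5 - 900))**2 = (-4 - 895)**2 = (-899)**2 = 808201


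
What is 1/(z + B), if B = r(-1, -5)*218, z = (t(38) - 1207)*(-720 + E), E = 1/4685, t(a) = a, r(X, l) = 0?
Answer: 4685/3943269631 ≈ 1.1881e-6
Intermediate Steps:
E = 1/4685 ≈ 0.00021345
z = 3943269631/4685 (z = (38 - 1207)*(-720 + 1/4685) = -1169*(-3373199/4685) = 3943269631/4685 ≈ 8.4168e+5)
B = 0 (B = 0*218 = 0)
1/(z + B) = 1/(3943269631/4685 + 0) = 1/(3943269631/4685) = 4685/3943269631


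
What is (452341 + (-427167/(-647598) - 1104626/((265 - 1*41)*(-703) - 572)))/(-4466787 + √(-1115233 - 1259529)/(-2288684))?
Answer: -1735957666353602691017515386621864/17141983631851810047873031900379563 + 2207503523286378950754*I*√2374762/222845787214073530622349414704934319 ≈ -0.10127 + 1.5265e-11*I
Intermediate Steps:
(452341 + (-427167/(-647598) - 1104626/((265 - 1*41)*(-703) - 572)))/(-4466787 + √(-1115233 - 1259529)/(-2288684)) = (452341 + (-427167*(-1/647598) - 1104626/((265 - 41)*(-703) - 572)))/(-4466787 + √(-2374762)*(-1/2288684)) = (452341 + (142389/215866 - 1104626/(224*(-703) - 572)))/(-4466787 + (I*√2374762)*(-1/2288684)) = (452341 + (142389/215866 - 1104626/(-157472 - 572)))/(-4466787 - I*√2374762/2288684) = (452341 + (142389/215866 - 1104626/(-158044)))/(-4466787 - I*√2374762/2288684) = (452341 + (142389/215866 - 1104626*(-1/158044)))/(-4466787 - I*√2374762/2288684) = (452341 + (142389/215866 + 552313/79022))/(-4466787 - I*√2374762/2288684) = (452341 + 32619365404/4264540763)/(-4466787 - I*√2374762/2288684) = 1929059252641587/(4264540763*(-4466787 - I*√2374762/2288684))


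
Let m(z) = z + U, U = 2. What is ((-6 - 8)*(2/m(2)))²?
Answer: 49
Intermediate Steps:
m(z) = 2 + z (m(z) = z + 2 = 2 + z)
((-6 - 8)*(2/m(2)))² = ((-6 - 8)*(2/(2 + 2)))² = (-28/4)² = (-14*½)² = (-7)² = 49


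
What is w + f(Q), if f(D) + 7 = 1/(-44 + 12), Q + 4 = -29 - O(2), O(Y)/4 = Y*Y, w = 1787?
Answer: 56959/32 ≈ 1780.0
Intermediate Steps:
O(Y) = 4*Y² (O(Y) = 4*(Y*Y) = 4*Y²)
Q = -49 (Q = -4 + (-29 - 4*2²) = -4 + (-29 - 4*4) = -4 + (-29 - 1*16) = -4 + (-29 - 16) = -4 - 45 = -49)
f(D) = -225/32 (f(D) = -7 + 1/(-44 + 12) = -7 + 1/(-32) = -7 - 1/32 = -225/32)
w + f(Q) = 1787 - 225/32 = 56959/32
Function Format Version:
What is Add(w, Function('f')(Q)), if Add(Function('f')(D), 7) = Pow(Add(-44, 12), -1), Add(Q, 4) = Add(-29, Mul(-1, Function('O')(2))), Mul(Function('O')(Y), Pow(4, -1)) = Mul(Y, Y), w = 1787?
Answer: Rational(56959, 32) ≈ 1780.0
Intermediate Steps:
Function('O')(Y) = Mul(4, Pow(Y, 2)) (Function('O')(Y) = Mul(4, Mul(Y, Y)) = Mul(4, Pow(Y, 2)))
Q = -49 (Q = Add(-4, Add(-29, Mul(-1, Mul(4, Pow(2, 2))))) = Add(-4, Add(-29, Mul(-1, Mul(4, 4)))) = Add(-4, Add(-29, Mul(-1, 16))) = Add(-4, Add(-29, -16)) = Add(-4, -45) = -49)
Function('f')(D) = Rational(-225, 32) (Function('f')(D) = Add(-7, Pow(Add(-44, 12), -1)) = Add(-7, Pow(-32, -1)) = Add(-7, Rational(-1, 32)) = Rational(-225, 32))
Add(w, Function('f')(Q)) = Add(1787, Rational(-225, 32)) = Rational(56959, 32)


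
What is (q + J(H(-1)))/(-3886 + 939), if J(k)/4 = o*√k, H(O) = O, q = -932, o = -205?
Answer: 932/2947 + 820*I/2947 ≈ 0.31625 + 0.27825*I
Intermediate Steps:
J(k) = -820*√k (J(k) = 4*(-205*√k) = -820*√k)
(q + J(H(-1)))/(-3886 + 939) = (-932 - 820*I)/(-3886 + 939) = (-932 - 820*I)/(-2947) = (-932 - 820*I)*(-1/2947) = 932/2947 + 820*I/2947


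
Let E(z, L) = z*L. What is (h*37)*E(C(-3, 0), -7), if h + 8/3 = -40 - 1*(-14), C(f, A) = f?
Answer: -22274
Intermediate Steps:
h = -86/3 (h = -8/3 + (-40 - 1*(-14)) = -8/3 + (-40 + 14) = -8/3 - 26 = -86/3 ≈ -28.667)
E(z, L) = L*z
(h*37)*E(C(-3, 0), -7) = (-86/3*37)*(-7*(-3)) = -3182/3*21 = -22274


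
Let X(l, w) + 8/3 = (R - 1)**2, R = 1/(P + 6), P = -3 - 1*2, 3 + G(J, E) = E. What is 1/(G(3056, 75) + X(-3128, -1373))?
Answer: 3/208 ≈ 0.014423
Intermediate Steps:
G(J, E) = -3 + E
P = -5 (P = -3 - 2 = -5)
R = 1 (R = 1/(-5 + 6) = 1/1 = 1)
X(l, w) = -8/3 (X(l, w) = -8/3 + (1 - 1)**2 = -8/3 + 0**2 = -8/3 + 0 = -8/3)
1/(G(3056, 75) + X(-3128, -1373)) = 1/((-3 + 75) - 8/3) = 1/(72 - 8/3) = 1/(208/3) = 3/208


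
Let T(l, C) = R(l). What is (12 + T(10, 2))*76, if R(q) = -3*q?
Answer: -1368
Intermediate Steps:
T(l, C) = -3*l
(12 + T(10, 2))*76 = (12 - 3*10)*76 = (12 - 30)*76 = -18*76 = -1368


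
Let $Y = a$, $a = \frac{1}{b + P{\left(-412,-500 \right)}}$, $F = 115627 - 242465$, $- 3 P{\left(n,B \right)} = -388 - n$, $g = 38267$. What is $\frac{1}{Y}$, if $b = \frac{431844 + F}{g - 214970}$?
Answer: $- \frac{1718630}{176703} \approx -9.7261$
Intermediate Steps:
$P{\left(n,B \right)} = \frac{388}{3} + \frac{n}{3}$ ($P{\left(n,B \right)} = - \frac{-388 - n}{3} = \frac{388}{3} + \frac{n}{3}$)
$F = -126838$ ($F = 115627 - 242465 = -126838$)
$b = - \frac{305006}{176703}$ ($b = \frac{431844 - 126838}{38267 - 214970} = \frac{305006}{-176703} = 305006 \left(- \frac{1}{176703}\right) = - \frac{305006}{176703} \approx -1.7261$)
$a = - \frac{176703}{1718630}$ ($a = \frac{1}{- \frac{305006}{176703} + \left(\frac{388}{3} + \frac{1}{3} \left(-412\right)\right)} = \frac{1}{- \frac{305006}{176703} + \left(\frac{388}{3} - \frac{412}{3}\right)} = \frac{1}{- \frac{305006}{176703} - 8} = \frac{1}{- \frac{1718630}{176703}} = - \frac{176703}{1718630} \approx -0.10282$)
$Y = - \frac{176703}{1718630} \approx -0.10282$
$\frac{1}{Y} = \frac{1}{- \frac{176703}{1718630}} = - \frac{1718630}{176703}$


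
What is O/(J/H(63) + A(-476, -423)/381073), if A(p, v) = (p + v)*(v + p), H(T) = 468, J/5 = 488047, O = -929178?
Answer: -165711615261192/930285910223 ≈ -178.13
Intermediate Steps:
J = 2440235 (J = 5*488047 = 2440235)
A(p, v) = (p + v)² (A(p, v) = (p + v)*(p + v) = (p + v)²)
O/(J/H(63) + A(-476, -423)/381073) = -929178/(2440235/468 + (-476 - 423)²/381073) = -929178/(2440235*(1/468) + (-899)²*(1/381073)) = -929178/(2440235/468 + 808201*(1/381073)) = -929178/(2440235/468 + 808201/381073) = -929178/930285910223/178342164 = -929178*178342164/930285910223 = -165711615261192/930285910223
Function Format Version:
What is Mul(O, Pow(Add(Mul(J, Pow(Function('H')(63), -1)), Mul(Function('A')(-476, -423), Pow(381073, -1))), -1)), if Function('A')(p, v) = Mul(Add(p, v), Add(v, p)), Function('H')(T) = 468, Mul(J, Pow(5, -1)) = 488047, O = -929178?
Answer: Rational(-165711615261192, 930285910223) ≈ -178.13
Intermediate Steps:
J = 2440235 (J = Mul(5, 488047) = 2440235)
Function('A')(p, v) = Pow(Add(p, v), 2) (Function('A')(p, v) = Mul(Add(p, v), Add(p, v)) = Pow(Add(p, v), 2))
Mul(O, Pow(Add(Mul(J, Pow(Function('H')(63), -1)), Mul(Function('A')(-476, -423), Pow(381073, -1))), -1)) = Mul(-929178, Pow(Add(Mul(2440235, Pow(468, -1)), Mul(Pow(Add(-476, -423), 2), Pow(381073, -1))), -1)) = Mul(-929178, Pow(Add(Mul(2440235, Rational(1, 468)), Mul(Pow(-899, 2), Rational(1, 381073))), -1)) = Mul(-929178, Pow(Add(Rational(2440235, 468), Mul(808201, Rational(1, 381073))), -1)) = Mul(-929178, Pow(Add(Rational(2440235, 468), Rational(808201, 381073)), -1)) = Mul(-929178, Pow(Rational(930285910223, 178342164), -1)) = Mul(-929178, Rational(178342164, 930285910223)) = Rational(-165711615261192, 930285910223)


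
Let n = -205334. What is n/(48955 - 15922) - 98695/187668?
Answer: -1071661873/158954796 ≈ -6.7419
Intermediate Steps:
n/(48955 - 15922) - 98695/187668 = -205334/(48955 - 15922) - 98695/187668 = -205334/33033 - 98695*1/187668 = -205334*1/33033 - 98695/187668 = -205334/33033 - 98695/187668 = -1071661873/158954796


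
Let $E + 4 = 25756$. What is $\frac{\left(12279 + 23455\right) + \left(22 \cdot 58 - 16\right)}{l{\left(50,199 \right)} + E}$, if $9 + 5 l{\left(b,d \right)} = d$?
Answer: $\frac{18497}{12895} \approx 1.4344$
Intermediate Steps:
$E = 25752$ ($E = -4 + 25756 = 25752$)
$l{\left(b,d \right)} = - \frac{9}{5} + \frac{d}{5}$
$\frac{\left(12279 + 23455\right) + \left(22 \cdot 58 - 16\right)}{l{\left(50,199 \right)} + E} = \frac{\left(12279 + 23455\right) + \left(22 \cdot 58 - 16\right)}{\left(- \frac{9}{5} + \frac{1}{5} \cdot 199\right) + 25752} = \frac{35734 + \left(1276 - 16\right)}{\left(- \frac{9}{5} + \frac{199}{5}\right) + 25752} = \frac{35734 + 1260}{38 + 25752} = \frac{36994}{25790} = 36994 \cdot \frac{1}{25790} = \frac{18497}{12895}$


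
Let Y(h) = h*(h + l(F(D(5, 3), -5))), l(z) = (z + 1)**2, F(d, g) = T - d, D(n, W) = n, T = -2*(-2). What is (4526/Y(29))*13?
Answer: 58838/841 ≈ 69.962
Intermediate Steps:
T = 4
F(d, g) = 4 - d
l(z) = (1 + z)**2
Y(h) = h**2 (Y(h) = h*(h + (1 + (4 - 1*5))**2) = h*(h + (1 + (4 - 5))**2) = h*(h + (1 - 1)**2) = h*(h + 0**2) = h*(h + 0) = h*h = h**2)
(4526/Y(29))*13 = (4526/(29**2))*13 = (4526/841)*13 = 58838/841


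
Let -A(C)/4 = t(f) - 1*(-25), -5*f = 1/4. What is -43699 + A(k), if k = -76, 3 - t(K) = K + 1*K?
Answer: -219057/5 ≈ -43811.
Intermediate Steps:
f = -1/20 (f = -⅕/4 = -⅕*¼ = -1/20 ≈ -0.050000)
t(K) = 3 - 2*K (t(K) = 3 - (K + 1*K) = 3 - (K + K) = 3 - 2*K)
A(C) = -562/5 (A(C) = -4*((3 - 2*(-1/20)) - 1*(-25)) = -4*((3 + ⅒) + 25) = -4*(31/10 + 25) = -4*281/10 = -562/5)
-43699 + A(k) = -43699 - 562/5 = -219057/5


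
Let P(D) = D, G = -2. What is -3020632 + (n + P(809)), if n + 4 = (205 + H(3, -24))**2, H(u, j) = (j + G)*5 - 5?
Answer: -3014927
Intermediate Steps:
H(u, j) = -15 + 5*j (H(u, j) = (j - 2)*5 - 5 = (-2 + j)*5 - 5 = (-10 + 5*j) - 5 = -15 + 5*j)
n = 4896 (n = -4 + (205 + (-15 + 5*(-24)))**2 = -4 + (205 + (-15 - 120))**2 = -4 + (205 - 135)**2 = -4 + 70**2 = -4 + 4900 = 4896)
-3020632 + (n + P(809)) = -3020632 + (4896 + 809) = -3020632 + 5705 = -3014927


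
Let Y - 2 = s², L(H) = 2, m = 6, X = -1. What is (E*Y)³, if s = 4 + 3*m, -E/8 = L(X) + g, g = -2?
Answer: 0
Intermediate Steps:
E = 0 (E = -8*(2 - 2) = -8*0 = 0)
s = 22 (s = 4 + 3*6 = 4 + 18 = 22)
Y = 486 (Y = 2 + 22² = 2 + 484 = 486)
(E*Y)³ = (0*486)³ = 0³ = 0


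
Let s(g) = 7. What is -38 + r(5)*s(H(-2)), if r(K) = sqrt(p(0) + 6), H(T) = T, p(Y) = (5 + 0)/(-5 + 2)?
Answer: -38 + 7*sqrt(39)/3 ≈ -23.428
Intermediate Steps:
p(Y) = -5/3 (p(Y) = 5/(-3) = 5*(-1/3) = -5/3)
r(K) = sqrt(39)/3 (r(K) = sqrt(-5/3 + 6) = sqrt(13/3) = sqrt(39)/3)
-38 + r(5)*s(H(-2)) = -38 + (sqrt(39)/3)*7 = -38 + 7*sqrt(39)/3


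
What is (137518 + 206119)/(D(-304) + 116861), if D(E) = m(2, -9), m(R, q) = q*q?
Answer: 49091/16706 ≈ 2.9385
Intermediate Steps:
m(R, q) = q²
D(E) = 81 (D(E) = (-9)² = 81)
(137518 + 206119)/(D(-304) + 116861) = (137518 + 206119)/(81 + 116861) = 343637/116942 = 343637*(1/116942) = 49091/16706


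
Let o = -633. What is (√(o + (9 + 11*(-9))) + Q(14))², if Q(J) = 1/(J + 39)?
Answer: -2030906/2809 + 2*I*√723/53 ≈ -723.0 + 1.0147*I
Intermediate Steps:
Q(J) = 1/(39 + J)
(√(o + (9 + 11*(-9))) + Q(14))² = (√(-633 + (9 + 11*(-9))) + 1/(39 + 14))² = (√(-633 + (9 - 99)) + 1/53)² = (√(-633 - 90) + 1/53)² = (√(-723) + 1/53)² = (I*√723 + 1/53)² = (1/53 + I*√723)²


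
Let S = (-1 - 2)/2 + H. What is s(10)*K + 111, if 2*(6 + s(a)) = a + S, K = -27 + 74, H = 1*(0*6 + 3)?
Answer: 397/4 ≈ 99.250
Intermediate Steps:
H = 3 (H = 1*(0 + 3) = 1*3 = 3)
S = 3/2 (S = (-1 - 2)/2 + 3 = -3*1/2 + 3 = -3/2 + 3 = 3/2 ≈ 1.5000)
K = 47
s(a) = -21/4 + a/2 (s(a) = -6 + (a + 3/2)/2 = -6 + (3/2 + a)/2 = -6 + (3/4 + a/2) = -21/4 + a/2)
s(10)*K + 111 = (-21/4 + (1/2)*10)*47 + 111 = (-21/4 + 5)*47 + 111 = -1/4*47 + 111 = -47/4 + 111 = 397/4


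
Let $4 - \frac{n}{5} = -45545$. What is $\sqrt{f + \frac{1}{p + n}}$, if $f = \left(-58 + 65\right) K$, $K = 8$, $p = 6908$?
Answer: $\frac{\sqrt{3083473937557}}{234653} \approx 7.4833$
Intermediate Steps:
$n = 227745$ ($n = 20 - -227725 = 20 + 227725 = 227745$)
$f = 56$ ($f = \left(-58 + 65\right) 8 = 7 \cdot 8 = 56$)
$\sqrt{f + \frac{1}{p + n}} = \sqrt{56 + \frac{1}{6908 + 227745}} = \sqrt{56 + \frac{1}{234653}} = \sqrt{\frac{13140569}{234653}} = \frac{\sqrt{3083473937557}}{234653}$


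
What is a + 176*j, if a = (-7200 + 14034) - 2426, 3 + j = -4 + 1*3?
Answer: 3704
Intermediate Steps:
j = -4 (j = -3 + (-4 + 1*3) = -3 + (-4 + 3) = -3 - 1 = -4)
a = 4408 (a = 6834 - 2426 = 4408)
a + 176*j = 4408 + 176*(-4) = 4408 - 704 = 3704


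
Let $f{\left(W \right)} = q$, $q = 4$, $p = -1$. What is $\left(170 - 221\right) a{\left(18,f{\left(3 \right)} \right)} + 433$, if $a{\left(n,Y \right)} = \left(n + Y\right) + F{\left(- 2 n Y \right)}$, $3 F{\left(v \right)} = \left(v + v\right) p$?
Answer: $-5585$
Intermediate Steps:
$f{\left(W \right)} = 4$
$F{\left(v \right)} = - \frac{2 v}{3}$ ($F{\left(v \right)} = \frac{\left(v + v\right) \left(-1\right)}{3} = \frac{2 v \left(-1\right)}{3} = \frac{\left(-2\right) v}{3} = - \frac{2 v}{3}$)
$a{\left(n,Y \right)} = Y + n + \frac{4 Y n}{3}$ ($a{\left(n,Y \right)} = \left(n + Y\right) - \frac{2 - 2 n Y}{3} = \left(Y + n\right) - \frac{2 \left(- 2 Y n\right)}{3} = \left(Y + n\right) + \frac{4 Y n}{3} = Y + n + \frac{4 Y n}{3}$)
$\left(170 - 221\right) a{\left(18,f{\left(3 \right)} \right)} + 433 = \left(170 - 221\right) \left(4 + 18 + \frac{4}{3} \cdot 4 \cdot 18\right) + 433 = - 51 \left(4 + 18 + 96\right) + 433 = \left(-51\right) 118 + 433 = -6018 + 433 = -5585$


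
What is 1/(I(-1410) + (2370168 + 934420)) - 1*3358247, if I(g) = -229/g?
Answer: -15647648828539913/4659469309 ≈ -3.3582e+6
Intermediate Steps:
1/(I(-1410) + (2370168 + 934420)) - 1*3358247 = 1/(-229/(-1410) + (2370168 + 934420)) - 1*3358247 = 1/(-229*(-1/1410) + 3304588) - 3358247 = 1/(229/1410 + 3304588) - 3358247 = 1/(4659469309/1410) - 3358247 = 1410/4659469309 - 3358247 = -15647648828539913/4659469309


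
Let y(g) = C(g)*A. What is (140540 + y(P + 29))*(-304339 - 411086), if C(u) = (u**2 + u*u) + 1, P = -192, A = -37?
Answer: 1306082026275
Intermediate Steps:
C(u) = 1 + 2*u**2 (C(u) = (u**2 + u**2) + 1 = 2*u**2 + 1 = 1 + 2*u**2)
y(g) = -37 - 74*g**2 (y(g) = (1 + 2*g**2)*(-37) = -37 - 74*g**2)
(140540 + y(P + 29))*(-304339 - 411086) = (140540 + (-37 - 74*(-192 + 29)**2))*(-304339 - 411086) = (140540 + (-37 - 74*(-163)**2))*(-715425) = (140540 + (-37 - 74*26569))*(-715425) = (140540 + (-37 - 1966106))*(-715425) = (140540 - 1966143)*(-715425) = -1825603*(-715425) = 1306082026275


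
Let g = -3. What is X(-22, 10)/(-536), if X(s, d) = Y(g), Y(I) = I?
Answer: 3/536 ≈ 0.0055970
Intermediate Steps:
X(s, d) = -3
X(-22, 10)/(-536) = -3/(-536) = -3*(-1/536) = 3/536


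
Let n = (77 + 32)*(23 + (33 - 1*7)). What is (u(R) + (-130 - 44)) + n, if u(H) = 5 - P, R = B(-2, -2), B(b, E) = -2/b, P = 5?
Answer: 5167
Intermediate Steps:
R = 1 (R = -2/(-2) = -2*(-½) = 1)
u(H) = 0 (u(H) = 5 - 1*5 = 5 - 5 = 0)
n = 5341 (n = 109*(23 + (33 - 7)) = 109*(23 + 26) = 109*49 = 5341)
(u(R) + (-130 - 44)) + n = (0 + (-130 - 44)) + 5341 = (0 - 174) + 5341 = -174 + 5341 = 5167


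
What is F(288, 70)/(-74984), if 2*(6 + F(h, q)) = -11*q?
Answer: 391/74984 ≈ 0.0052144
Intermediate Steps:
F(h, q) = -6 - 11*q/2 (F(h, q) = -6 + (-11*q)/2 = -6 - 11*q/2)
F(288, 70)/(-74984) = (-6 - 11/2*70)/(-74984) = (-6 - 385)*(-1/74984) = -391*(-1/74984) = 391/74984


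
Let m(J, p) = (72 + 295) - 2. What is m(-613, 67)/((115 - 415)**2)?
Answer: 73/18000 ≈ 0.0040556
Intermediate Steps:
m(J, p) = 365 (m(J, p) = 367 - 2 = 365)
m(-613, 67)/((115 - 415)**2) = 365/((115 - 415)**2) = 365/((-300)**2) = 365/90000 = 365*(1/90000) = 73/18000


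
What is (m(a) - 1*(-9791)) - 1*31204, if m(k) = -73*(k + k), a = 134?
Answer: -40977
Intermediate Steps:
m(k) = -146*k
(m(a) - 1*(-9791)) - 1*31204 = (-146*134 - 1*(-9791)) - 1*31204 = (-19564 + 9791) - 31204 = -9773 - 31204 = -40977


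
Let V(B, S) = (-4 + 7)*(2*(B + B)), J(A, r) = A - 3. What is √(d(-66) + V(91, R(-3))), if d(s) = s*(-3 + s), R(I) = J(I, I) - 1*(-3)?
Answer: √5646 ≈ 75.140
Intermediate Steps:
J(A, r) = -3 + A
R(I) = I (R(I) = (-3 + I) - 1*(-3) = (-3 + I) + 3 = I)
V(B, S) = 12*B (V(B, S) = 3*(2*(2*B)) = 3*(4*B) = 12*B)
√(d(-66) + V(91, R(-3))) = √(-66*(-3 - 66) + 12*91) = √(-66*(-69) + 1092) = √(4554 + 1092) = √5646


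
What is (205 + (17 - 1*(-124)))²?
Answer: 119716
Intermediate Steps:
(205 + (17 - 1*(-124)))² = (205 + (17 + 124))² = (205 + 141)² = 346² = 119716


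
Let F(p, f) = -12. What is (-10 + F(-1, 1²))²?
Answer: 484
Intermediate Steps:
(-10 + F(-1, 1²))² = (-10 - 12)² = (-22)² = 484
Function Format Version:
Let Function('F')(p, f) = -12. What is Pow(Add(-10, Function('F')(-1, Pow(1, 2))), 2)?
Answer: 484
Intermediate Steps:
Pow(Add(-10, Function('F')(-1, Pow(1, 2))), 2) = Pow(Add(-10, -12), 2) = Pow(-22, 2) = 484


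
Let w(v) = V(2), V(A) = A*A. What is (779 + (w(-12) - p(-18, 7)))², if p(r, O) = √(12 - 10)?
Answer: (783 - √2)² ≈ 6.1088e+5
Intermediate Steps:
V(A) = A²
w(v) = 4 (w(v) = 2² = 4)
p(r, O) = √2
(779 + (w(-12) - p(-18, 7)))² = (779 + (4 - √2))² = (783 - √2)²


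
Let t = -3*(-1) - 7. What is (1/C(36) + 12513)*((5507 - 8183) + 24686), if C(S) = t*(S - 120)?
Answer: 46269080845/168 ≈ 2.7541e+8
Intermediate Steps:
t = -4 (t = 3 - 7 = -4)
C(S) = 480 - 4*S (C(S) = -4*(S - 120) = -4*(-120 + S) = 480 - 4*S)
(1/C(36) + 12513)*((5507 - 8183) + 24686) = (1/(480 - 4*36) + 12513)*((5507 - 8183) + 24686) = (1/(480 - 144) + 12513)*(-2676 + 24686) = (1/336 + 12513)*22010 = (4204369/336)*22010 = 46269080845/168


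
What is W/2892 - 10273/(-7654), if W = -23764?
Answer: -38045035/5533842 ≈ -6.8750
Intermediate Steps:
W/2892 - 10273/(-7654) = -23764/2892 - 10273/(-7654) = -23764*1/2892 - 10273*(-1/7654) = -5941/723 + 10273/7654 = -38045035/5533842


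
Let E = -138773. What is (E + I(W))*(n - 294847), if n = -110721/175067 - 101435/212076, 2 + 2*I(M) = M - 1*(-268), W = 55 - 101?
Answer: 168660057882914779055/4125278788 ≈ 4.0885e+10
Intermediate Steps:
W = -46
I(M) = 133 + M/2 (I(M) = -1 + (M - 1*(-268))/2 = -1 + (M + 268)/2 = -1 + (268 + M)/2 = -1 + (134 + M/2) = 133 + M/2)
n = -41239187941/37127509092 (n = -110721*1/175067 - 101435*1/212076 = -110721/175067 - 101435/212076 = -41239187941/37127509092 ≈ -1.1107)
(E + I(W))*(n - 294847) = (-138773 + (133 + (½)*(-46)))*(-41239187941/37127509092 - 294847) = (-138773 + (133 - 23))*(-10946975912436865/37127509092) = (-138773 + 110)*(-10946975912436865/37127509092) = -138663*(-10946975912436865/37127509092) = 168660057882914779055/4125278788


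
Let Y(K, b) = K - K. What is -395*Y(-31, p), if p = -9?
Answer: 0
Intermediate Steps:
Y(K, b) = 0
-395*Y(-31, p) = -395*0 = 0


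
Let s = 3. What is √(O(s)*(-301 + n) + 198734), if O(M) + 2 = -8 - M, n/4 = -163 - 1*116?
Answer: √217155 ≈ 466.00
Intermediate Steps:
n = -1116 (n = 4*(-163 - 1*116) = 4*(-163 - 116) = 4*(-279) = -1116)
O(M) = -10 - M (O(M) = -2 + (-8 - M) = -10 - M)
√(O(s)*(-301 + n) + 198734) = √((-10 - 1*3)*(-301 - 1116) + 198734) = √((-10 - 3)*(-1417) + 198734) = √(-13*(-1417) + 198734) = √(18421 + 198734) = √217155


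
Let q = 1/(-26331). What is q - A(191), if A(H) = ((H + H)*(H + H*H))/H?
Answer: -1931220865/26331 ≈ -73344.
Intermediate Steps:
q = -1/26331 ≈ -3.7978e-5
A(H) = 2*H + 2*H² (A(H) = ((2*H)*(H + H²))/H = (2*H*(H + H²))/H = 2*H + 2*H²)
q - A(191) = -1/26331 - 2*191*(1 + 191) = -1/26331 - 2*191*192 = -1/26331 - 1*73344 = -1/26331 - 73344 = -1931220865/26331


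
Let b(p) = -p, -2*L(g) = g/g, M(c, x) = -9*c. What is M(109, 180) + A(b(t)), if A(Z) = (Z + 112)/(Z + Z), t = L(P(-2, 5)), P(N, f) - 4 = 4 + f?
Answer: -1737/2 ≈ -868.50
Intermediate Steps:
P(N, f) = 8 + f (P(N, f) = 4 + (4 + f) = 8 + f)
L(g) = -1/2 (L(g) = -g/(2*g) = -1/2*1 = -1/2)
t = -1/2 ≈ -0.50000
A(Z) = (112 + Z)/(2*Z) (A(Z) = (112 + Z)/((2*Z)) = (112 + Z)*(1/(2*Z)) = (112 + Z)/(2*Z))
M(109, 180) + A(b(t)) = -9*109 + (112 - 1*(-1/2))/(2*((-1*(-1/2)))) = -981 + (112 + 1/2)/(2*(1/2)) = -981 + (1/2)*2*(225/2) = -981 + 225/2 = -1737/2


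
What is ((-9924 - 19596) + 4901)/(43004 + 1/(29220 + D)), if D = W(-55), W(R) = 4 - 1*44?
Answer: -718382420/1254856721 ≈ -0.57248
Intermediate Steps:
W(R) = -40 (W(R) = 4 - 44 = -40)
D = -40
((-9924 - 19596) + 4901)/(43004 + 1/(29220 + D)) = ((-9924 - 19596) + 4901)/(43004 + 1/(29220 - 40)) = (-29520 + 4901)/(43004 + 1/29180) = -24619/(43004 + 1/29180) = -24619/1254856721/29180 = -24619*29180/1254856721 = -718382420/1254856721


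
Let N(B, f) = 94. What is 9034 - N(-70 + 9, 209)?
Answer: 8940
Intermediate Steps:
9034 - N(-70 + 9, 209) = 9034 - 1*94 = 9034 - 94 = 8940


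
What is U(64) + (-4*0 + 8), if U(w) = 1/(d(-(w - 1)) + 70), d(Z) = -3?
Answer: 537/67 ≈ 8.0149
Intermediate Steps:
U(w) = 1/67 (U(w) = 1/(-3 + 70) = 1/67)
U(64) + (-4*0 + 8) = 1/67 + (-4*0 + 8) = 1/67 + (0 + 8) = 1/67 + 8 = 537/67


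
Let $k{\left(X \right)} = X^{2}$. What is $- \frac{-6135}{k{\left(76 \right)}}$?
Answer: $\frac{6135}{5776} \approx 1.0622$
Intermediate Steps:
$- \frac{-6135}{k{\left(76 \right)}} = - \frac{-6135}{76^{2}} = - \frac{-6135}{5776} = \left(-1\right) \left(- \frac{6135}{5776}\right) = \frac{6135}{5776}$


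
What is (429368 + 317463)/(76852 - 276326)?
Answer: -746831/199474 ≈ -3.7440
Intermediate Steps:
(429368 + 317463)/(76852 - 276326) = 746831/(-199474) = 746831*(-1/199474) = -746831/199474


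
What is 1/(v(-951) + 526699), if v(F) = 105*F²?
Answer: 1/95488804 ≈ 1.0472e-8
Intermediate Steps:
1/(v(-951) + 526699) = 1/(105*(-951)² + 526699) = 1/(105*904401 + 526699) = 1/(94962105 + 526699) = 1/95488804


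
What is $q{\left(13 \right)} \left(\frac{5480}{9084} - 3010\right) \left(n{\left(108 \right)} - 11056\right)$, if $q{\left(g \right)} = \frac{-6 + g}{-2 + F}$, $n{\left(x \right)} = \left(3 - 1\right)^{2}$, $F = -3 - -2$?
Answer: $- \frac{58747986640}{757} \approx -7.7606 \cdot 10^{7}$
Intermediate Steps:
$F = -1$ ($F = -3 + 2 = -1$)
$n{\left(x \right)} = 4$ ($n{\left(x \right)} = 2^{2} = 4$)
$q{\left(g \right)} = 2 - \frac{g}{3}$ ($q{\left(g \right)} = \frac{-6 + g}{-2 - 1} = \frac{-6 + g}{-3} = \left(-6 + g\right) \left(- \frac{1}{3}\right) = 2 - \frac{g}{3}$)
$q{\left(13 \right)} \left(\frac{5480}{9084} - 3010\right) \left(n{\left(108 \right)} - 11056\right) = \left(2 - \frac{13}{3}\right) \left(\frac{5480}{9084} - 3010\right) \left(4 - 11056\right) = \left(2 - \frac{13}{3}\right) \left(5480 \cdot \frac{1}{9084} - 3010\right) \left(-11052\right) = - \frac{7 \left(\frac{1370}{2271} - 3010\right) \left(-11052\right)}{3} = - \frac{7 \left(\left(- \frac{6834340}{2271}\right) \left(-11052\right)\right)}{3} = \left(- \frac{7}{3}\right) \frac{25177708560}{757} = - \frac{58747986640}{757}$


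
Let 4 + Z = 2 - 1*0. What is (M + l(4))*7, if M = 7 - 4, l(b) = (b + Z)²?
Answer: 49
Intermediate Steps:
Z = -2 (Z = -4 + (2 - 1*0) = -4 + (2 + 0) = -4 + 2 = -2)
l(b) = (-2 + b)² (l(b) = (b - 2)² = (-2 + b)²)
M = 3
(M + l(4))*7 = (3 + (-2 + 4)²)*7 = (3 + 2²)*7 = (3 + 4)*7 = 7*7 = 49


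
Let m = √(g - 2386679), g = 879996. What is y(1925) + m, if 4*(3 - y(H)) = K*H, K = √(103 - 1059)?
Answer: 3 + I*√1506683 - 1925*I*√239/2 ≈ 3.0 - 13652.0*I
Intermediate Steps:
K = 2*I*√239 (K = √(-956) = 2*I*√239 ≈ 30.919*I)
y(H) = 3 - I*H*√239/2 (y(H) = 3 - 2*I*√239*H/4 = 3 - I*H*√239/2)
m = I*√1506683 (m = √(879996 - 2386679) = √(-1506683) = I*√1506683 ≈ 1227.5*I)
y(1925) + m = (3 - ½*I*1925*√239) + I*√1506683 = (3 - 1925*I*√239/2) + I*√1506683 = 3 + I*√1506683 - 1925*I*√239/2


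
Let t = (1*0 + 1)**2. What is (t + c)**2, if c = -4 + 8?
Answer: 25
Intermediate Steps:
c = 4
t = 1 (t = (0 + 1)**2 = 1**2 = 1)
(t + c)**2 = (1 + 4)**2 = 5**2 = 25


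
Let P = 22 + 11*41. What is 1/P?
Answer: 1/473 ≈ 0.0021142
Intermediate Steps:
P = 473 (P = 22 + 451 = 473)
1/P = 1/473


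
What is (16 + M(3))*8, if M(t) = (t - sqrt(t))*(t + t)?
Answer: 272 - 48*sqrt(3) ≈ 188.86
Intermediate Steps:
M(t) = 2*t*(t - sqrt(t)) (M(t) = (t - sqrt(t))*(2*t) = 2*t*(t - sqrt(t)))
(16 + M(3))*8 = (16 + (-6*sqrt(3) + 2*3**2))*8 = (16 + (-6*sqrt(3) + 2*9))*8 = (16 + (-6*sqrt(3) + 18))*8 = (16 + (18 - 6*sqrt(3)))*8 = (34 - 6*sqrt(3))*8 = 272 - 48*sqrt(3)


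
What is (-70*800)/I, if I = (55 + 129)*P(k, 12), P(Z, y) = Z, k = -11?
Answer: 7000/253 ≈ 27.668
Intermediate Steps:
I = -2024 (I = (55 + 129)*(-11) = 184*(-11) = -2024)
(-70*800)/I = -70*800/(-2024) = -56000*(-1/2024) = 7000/253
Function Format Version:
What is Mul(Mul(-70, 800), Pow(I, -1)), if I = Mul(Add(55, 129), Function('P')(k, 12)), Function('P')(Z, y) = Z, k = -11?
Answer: Rational(7000, 253) ≈ 27.668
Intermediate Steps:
I = -2024 (I = Mul(Add(55, 129), -11) = Mul(184, -11) = -2024)
Mul(Mul(-70, 800), Pow(I, -1)) = Mul(Mul(-70, 800), Pow(-2024, -1)) = Mul(-56000, Rational(-1, 2024)) = Rational(7000, 253)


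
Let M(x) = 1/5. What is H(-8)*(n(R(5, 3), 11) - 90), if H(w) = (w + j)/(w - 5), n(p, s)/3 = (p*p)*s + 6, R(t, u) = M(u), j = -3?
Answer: -19437/325 ≈ -59.806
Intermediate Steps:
M(x) = ⅕
R(t, u) = ⅕
n(p, s) = 18 + 3*s*p² (n(p, s) = 3*((p*p)*s + 6) = 3*(p²*s + 6) = 3*(s*p² + 6) = 3*(6 + s*p²) = 18 + 3*s*p²)
H(w) = (-3 + w)/(-5 + w) (H(w) = (w - 3)/(w - 5) = (-3 + w)/(-5 + w))
H(-8)*(n(R(5, 3), 11) - 90) = ((-3 - 8)/(-5 - 8))*((18 + 3*11*(⅕)²) - 90) = (-11/(-13))*((18 + 3*11*(1/25)) - 90) = (-1/13*(-11))*((18 + 33/25) - 90) = 11*(483/25 - 90)/13 = (11/13)*(-1767/25) = -19437/325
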